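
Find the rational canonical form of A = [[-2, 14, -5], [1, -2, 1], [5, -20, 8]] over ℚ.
R = [[0, 0, 0], [1, 0, -3], [0, 1, 4]]

The invariant factors of A (the non-unit diagonal entries of the Smith normal form of xI - A over ℚ[x]) are x(x - 3)(x - 1), each dividing the next. The characteristic polynomial is their product, x(x - 3)(x - 1).

The rational canonical form is the block-diagonal matrix of companion matrices C(f_i):
R = [[0, 0, 0], [1, 0, -3], [0, 1, 4]].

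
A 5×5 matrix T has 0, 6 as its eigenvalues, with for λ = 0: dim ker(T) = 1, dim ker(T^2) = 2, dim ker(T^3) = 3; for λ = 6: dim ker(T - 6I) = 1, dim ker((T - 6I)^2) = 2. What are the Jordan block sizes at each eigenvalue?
Jordan blocks: (0, 3), (6, 2)

λ = 0: successive nullity increments [1, 1, 1] count blocks of size ≥ k; block sizes are [3].
λ = 6: successive nullity increments [1, 1] count blocks of size ≥ k; block sizes are [2].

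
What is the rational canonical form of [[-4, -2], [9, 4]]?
R = [[0, -2], [1, 0]]

The invariant factors of A (the non-unit diagonal entries of the Smith normal form of xI - A over ℚ[x]) are x^2 + 2, each dividing the next. The characteristic polynomial is their product, x^2 + 2.

The rational canonical form is the block-diagonal matrix of companion matrices C(f_i):
R = [[0, -2], [1, 0]].

Note the characteristic polynomial does not split into linear factors over ℚ, so A has no Jordan form over ℚ; the rational canonical form exists over any field.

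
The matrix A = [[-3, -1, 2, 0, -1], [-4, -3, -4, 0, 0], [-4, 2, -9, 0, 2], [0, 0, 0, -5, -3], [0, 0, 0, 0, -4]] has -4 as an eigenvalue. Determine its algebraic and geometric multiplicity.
algebraic multiplicity 1, geometric multiplicity 1

The characteristic polynomial is (x + 4)(x + 5)^4, so the factor x + 4 appears with exponent 1: the algebraic multiplicity is 1.

rank(A + 4I) = 4, so the eigenspace has dimension 5 - 4 = 1: the geometric multiplicity is 1.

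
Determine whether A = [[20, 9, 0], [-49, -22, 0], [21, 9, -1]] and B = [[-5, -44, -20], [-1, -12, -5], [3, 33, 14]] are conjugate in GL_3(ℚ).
Yes.

Two matrices over a field are similar if and only if they have the same invariant factors.

Both A and B have characteristic polynomial (x + 1)^3 and minimal polynomial (x + 1)^2. Computing further, both have invariant factors x + 1, (x + 1)^2. Hence A and B are similar.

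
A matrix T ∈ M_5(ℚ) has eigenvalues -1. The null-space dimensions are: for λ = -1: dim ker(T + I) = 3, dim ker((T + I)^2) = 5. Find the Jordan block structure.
λ = -1: successive nullity increments [3, 2] count blocks of size ≥ k; block sizes are [2, 2, 1].

Jordan blocks: (-1, 2), (-1, 2), (-1, 1)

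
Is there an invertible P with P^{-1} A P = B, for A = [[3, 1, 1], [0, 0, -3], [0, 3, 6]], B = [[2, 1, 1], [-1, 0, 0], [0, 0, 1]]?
trace(A) = 9 but trace(B) = 3. The trace is a similarity invariant, so A and B are not similar.

No.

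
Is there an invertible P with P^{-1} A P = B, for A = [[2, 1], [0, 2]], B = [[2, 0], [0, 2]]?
No.

Both have characteristic polynomial (x - 2)^2, but the minimal polynomial of A is (x - 2)^2 while the minimal polynomial of B is x - 2. The minimal polynomial is a similarity invariant, so A and B are not similar.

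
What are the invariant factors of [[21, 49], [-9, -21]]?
The Jordan structure of A has elementary divisors x^2. Arranging the block sizes at each eigenvalue in decreasing order and taking row products gives the invariant factors.

Invariant factors (smallest first, each dividing the next): x^2.

Check: the last factor x^2 is the minimal polynomial, and the product x^2 is the characteristic polynomial.

x^2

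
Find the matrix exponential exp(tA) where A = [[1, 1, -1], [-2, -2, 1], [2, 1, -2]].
e^{tA} = [[(2*t + 1)*e^{-t}, t*e^{-t}, -t*e^{-t}], [-2*t*e^{-t}, (1 - t)*e^{-t}, t*e^{-t}], [2*t*e^{-t}, t*e^{-t}, (1 - t)*e^{-t}]]

A has Jordan form J = [[-1, 1, 0], [0, -1, 0], [0, 0, -1]] with A = PJP^{-1}, so e^{tA} = P e^{tJ} P^{-1}.

For a Jordan block J_k(λ), e^{tJ_k(λ)} = e^{λt} · (I + tN + t^2 N^2/2! + ... + t^{k-1} N^{k-1}/(k-1)!) where N is the nilpotent superdiagonal part.

Assembling the blocks and conjugating back gives the entries of e^{tA} as shown above.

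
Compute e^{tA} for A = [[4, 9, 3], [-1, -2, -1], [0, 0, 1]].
e^{tA} = [[(3*t + 1)*e^{t}, 9*t*e^{t}, 3*t*e^{t}], [-t*e^{t}, (1 - 3*t)*e^{t}, -t*e^{t}], [0, 0, e^{t}]]

A has Jordan form J = [[1, 1, 0], [0, 1, 0], [0, 0, 1]] with A = PJP^{-1}, so e^{tA} = P e^{tJ} P^{-1}.

For a Jordan block J_k(λ), e^{tJ_k(λ)} = e^{λt} · (I + tN + t^2 N^2/2! + ... + t^{k-1} N^{k-1}/(k-1)!) where N is the nilpotent superdiagonal part.

Assembling the blocks and conjugating back gives the entries of e^{tA} as shown above.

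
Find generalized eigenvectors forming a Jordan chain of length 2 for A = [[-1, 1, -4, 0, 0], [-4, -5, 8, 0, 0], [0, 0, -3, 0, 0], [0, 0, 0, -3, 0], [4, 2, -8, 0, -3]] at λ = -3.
We seek v_1 ∈ ker((A + 3I)^2) \ ker(A + 3I), then set v_{i+1} = (A + 3I) v_i.

One such chain is v_1 = [[0, 1, 0, 0, -1]]^T, v_2 = [[1, -2, 0, 0, 2]]^T. Check: (A + 3I) v_2 = [[0, 0, 0, 0, 0]]^T = 0.

v_1 = [[0, 1, 0, 0, -1]]^T, v_2 = [[1, -2, 0, 0, 2]]^T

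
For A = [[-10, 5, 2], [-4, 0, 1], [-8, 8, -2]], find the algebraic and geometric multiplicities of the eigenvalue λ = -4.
The characteristic polynomial is (x + 4)^3, so the factor x + 4 appears with exponent 3: the algebraic multiplicity is 3.

rank(A + 4I) = 2, so the eigenspace has dimension 3 - 2 = 1: the geometric multiplicity is 1.

Since 1 < 3, A is not diagonalizable.

algebraic multiplicity 3, geometric multiplicity 1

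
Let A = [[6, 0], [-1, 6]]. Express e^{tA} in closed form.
A has Jordan form J = [[6, 1], [0, 6]] with A = PJP^{-1}, so e^{tA} = P e^{tJ} P^{-1}.

For a Jordan block J_k(λ), e^{tJ_k(λ)} = e^{λt} · (I + tN + t^2 N^2/2! + ... + t^{k-1} N^{k-1}/(k-1)!) where N is the nilpotent superdiagonal part.

Assembling the blocks and conjugating back gives the entries of e^{tA} as shown above.

e^{tA} = [[e^{6*t}, 0], [-t*e^{6*t}, e^{6*t}]]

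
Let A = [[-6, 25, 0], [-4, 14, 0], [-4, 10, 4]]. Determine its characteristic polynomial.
xI - A = [[x + 6, -25, 0], [4, x - 14, 0], [4, -10, x - 4]].

Expanding det(xI - A) along the first row:
det(xI - A) = + (x + 6)·det([[x - 14, 0], [-10, x - 4]]) - (-25)·det([[4, 0], [4, x - 4]]) + (0)·det([[4, x - 14], [4, -10]]).

Evaluating gives χ_A(x) = x^3 - 12x^2 + 48x - 64 = (x - 4)^3.

χ_A(x) = (x - 4)^3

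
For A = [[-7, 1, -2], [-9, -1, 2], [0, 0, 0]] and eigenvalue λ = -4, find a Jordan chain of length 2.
v_1 = [[0, 1, 0]]^T, v_2 = [[1, 3, 0]]^T

We seek v_1 ∈ ker((A + 4I)^2) \ ker(A + 4I), then set v_{i+1} = (A + 4I) v_i.

One such chain is v_1 = [[0, 1, 0]]^T, v_2 = [[1, 3, 0]]^T. Check: (A + 4I) v_2 = [[0, 0, 0]]^T = 0.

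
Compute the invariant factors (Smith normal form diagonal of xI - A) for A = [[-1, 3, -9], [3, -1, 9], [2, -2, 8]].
x - 2, (x - 2)^2

The Jordan structure of A has elementary divisors (x - 2)^2, (x - 2). Arranging the block sizes at each eigenvalue in decreasing order and taking row products gives the invariant factors.

Invariant factors (smallest first, each dividing the next): x - 2, (x - 2)^2.

Check: the last factor (x - 2)^2 is the minimal polynomial, and the product (x - 2)^3 is the characteristic polynomial.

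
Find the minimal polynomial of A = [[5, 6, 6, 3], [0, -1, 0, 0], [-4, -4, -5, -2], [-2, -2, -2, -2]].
The characteristic polynomial factors as x(x + 1)^3. The minimal polynomial is ∏(x - λ)^{k_λ} where k_λ is the size of the largest Jordan block at λ.

For λ = -1: rank(A + I) = 1, and the largest Jordan block has size 1 (the smallest k with rank((A + I)^k) = rank((A + I)^(k+1))).
For λ = 0: rank(A) = 3, and the largest Jordan block has size 1 (the smallest k with rank(A^k) = rank(A^(k+1))).

So m_A(x) = x(x + 1).

m_A(x) = x(x + 1)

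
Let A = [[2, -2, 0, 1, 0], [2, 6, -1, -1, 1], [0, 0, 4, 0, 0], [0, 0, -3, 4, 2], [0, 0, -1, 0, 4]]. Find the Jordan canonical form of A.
The characteristic polynomial is det(xI - A) = (x - 4)^5, so the eigenvalues are 4 (algebraic multiplicity 5).

For λ = 4: rank(A - 4I) = 3, rank((A - 4I)^2) = 1, rank((A - 4I)^3) = 0. The eigenspace has dimension 5 - 3 = 2, so there are 2 Jordan blocks; the rank sequence gives block sizes [3, 2].

Assembling the blocks gives the Jordan form J above.

J = [[4, 1, 0, 0, 0], [0, 4, 1, 0, 0], [0, 0, 4, 0, 0], [0, 0, 0, 4, 1], [0, 0, 0, 0, 4]]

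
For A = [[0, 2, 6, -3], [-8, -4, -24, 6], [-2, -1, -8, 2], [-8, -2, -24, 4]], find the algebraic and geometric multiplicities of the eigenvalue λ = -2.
The characteristic polynomial is (x + 2)^4, so the factor x + 2 appears with exponent 4: the algebraic multiplicity is 4.

rank(A + 2I) = 2, so the eigenspace has dimension 4 - 2 = 2: the geometric multiplicity is 2.

Since 2 < 4, A is not diagonalizable.

algebraic multiplicity 4, geometric multiplicity 2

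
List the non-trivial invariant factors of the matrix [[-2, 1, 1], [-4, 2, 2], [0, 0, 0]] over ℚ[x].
The Jordan structure of A has elementary divisors x^2, x. Arranging the block sizes at each eigenvalue in decreasing order and taking row products gives the invariant factors.

Invariant factors (smallest first, each dividing the next): x, x^2.

Check: the last factor x^2 is the minimal polynomial, and the product x^3 is the characteristic polynomial.

x, x^2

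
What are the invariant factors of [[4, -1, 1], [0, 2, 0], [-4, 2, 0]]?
The Jordan structure of A has elementary divisors (x - 2)^2, (x - 2). Arranging the block sizes at each eigenvalue in decreasing order and taking row products gives the invariant factors.

Invariant factors (smallest first, each dividing the next): x - 2, (x - 2)^2.

Check: the last factor (x - 2)^2 is the minimal polynomial, and the product (x - 2)^3 is the characteristic polynomial.

x - 2, (x - 2)^2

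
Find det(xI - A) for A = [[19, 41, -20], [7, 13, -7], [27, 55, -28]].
xI - A = [[x - 19, -41, 20], [-7, x - 13, 7], [-27, -55, x + 28]].

Expanding det(xI - A) along the first row:
det(xI - A) = + (x - 19)·det([[x - 13, 7], [-55, x + 28]]) - (-41)·det([[-7, 7], [-27, x + 28]]) + (20)·det([[-7, x - 13], [-27, -55]]).

Evaluating gives χ_A(x) = x^3 - 4x^2 - 11x - 6 = (x - 6)(x + 1)^2.

χ_A(x) = (x - 6)(x + 1)^2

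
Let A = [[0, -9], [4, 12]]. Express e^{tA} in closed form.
e^{tA} = [[(1 - 6*t)*e^{6*t}, -9*t*e^{6*t}], [4*t*e^{6*t}, (6*t + 1)*e^{6*t}]]

A has Jordan form J = [[6, 1], [0, 6]] with A = PJP^{-1}, so e^{tA} = P e^{tJ} P^{-1}.

For a Jordan block J_k(λ), e^{tJ_k(λ)} = e^{λt} · (I + tN + t^2 N^2/2! + ... + t^{k-1} N^{k-1}/(k-1)!) where N is the nilpotent superdiagonal part.

Assembling the blocks and conjugating back gives the entries of e^{tA} as shown above.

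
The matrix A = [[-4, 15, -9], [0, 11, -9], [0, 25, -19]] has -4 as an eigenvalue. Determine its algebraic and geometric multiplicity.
The characteristic polynomial is (x + 4)^3, so the factor x + 4 appears with exponent 3: the algebraic multiplicity is 3.

rank(A + 4I) = 1, so the eigenspace has dimension 3 - 1 = 2: the geometric multiplicity is 2.

Since 2 < 3, A is not diagonalizable.

algebraic multiplicity 3, geometric multiplicity 2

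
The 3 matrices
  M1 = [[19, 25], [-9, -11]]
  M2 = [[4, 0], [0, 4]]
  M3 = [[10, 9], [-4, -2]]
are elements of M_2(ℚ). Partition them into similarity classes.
Characteristic polynomials: χ_{M1} = (x - 4)^2, χ_{M2} = (x - 4)^2, χ_{M3} = (x - 4)^2.

{M1, M3}: invariant factors (x - 4)^2.

{M2}: invariant factors x - 4, x - 4.

Matrices are similar if and only if their invariant-factor lists agree; the partition into similarity classes is {M1, M3}, {M2}.

2 classes: {M1, M3}, {M2}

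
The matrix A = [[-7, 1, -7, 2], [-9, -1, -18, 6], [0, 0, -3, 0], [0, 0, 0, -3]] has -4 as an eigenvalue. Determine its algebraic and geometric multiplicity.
algebraic multiplicity 2, geometric multiplicity 1

The characteristic polynomial is (x + 3)^2(x + 4)^2, so the factor x + 4 appears with exponent 2: the algebraic multiplicity is 2.

rank(A + 4I) = 3, so the eigenspace has dimension 4 - 3 = 1: the geometric multiplicity is 1.

Since 1 < 2, A is not diagonalizable.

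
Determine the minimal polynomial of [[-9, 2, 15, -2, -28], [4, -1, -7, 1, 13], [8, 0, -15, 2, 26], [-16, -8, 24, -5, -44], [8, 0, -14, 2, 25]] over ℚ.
The characteristic polynomial factors as (x + 1)^5. The minimal polynomial is ∏(x - λ)^{k_λ} where k_λ is the size of the largest Jordan block at λ.

For λ = -1: rank(A + I) = 2, and the largest Jordan block has size 2 (the smallest k with rank((A + I)^k) = rank((A + I)^(k+1))).

So m_A(x) = (x + 1)^2.

m_A(x) = (x + 1)^2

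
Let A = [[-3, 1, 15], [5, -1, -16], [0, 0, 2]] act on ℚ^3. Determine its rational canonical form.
R = [[0, 0, -4], [1, 0, 10], [0, 1, -2]]

The invariant factors of A (the non-unit diagonal entries of the Smith normal form of xI - A over ℚ[x]) are (x - 2)(x^2 + 4x - 2), each dividing the next. The characteristic polynomial is their product, (x - 2)(x^2 + 4x - 2).

The rational canonical form is the block-diagonal matrix of companion matrices C(f_i):
R = [[0, 0, -4], [1, 0, 10], [0, 1, -2]].

Note the characteristic polynomial does not split into linear factors over ℚ, so A has no Jordan form over ℚ; the rational canonical form exists over any field.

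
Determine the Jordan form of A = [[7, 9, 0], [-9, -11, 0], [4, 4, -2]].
J = [[-2, 1, 0], [0, -2, 0], [0, 0, -2]]

The characteristic polynomial is det(xI - A) = (x + 2)^3, so the eigenvalues are -2 (algebraic multiplicity 3).

For λ = -2: rank(A + 2I) = 1, rank((A + 2I)^2) = 0. The eigenspace has dimension 3 - 1 = 2, so there are 2 Jordan blocks; the rank sequence gives block sizes [2, 1].

Assembling the blocks gives the Jordan form J above.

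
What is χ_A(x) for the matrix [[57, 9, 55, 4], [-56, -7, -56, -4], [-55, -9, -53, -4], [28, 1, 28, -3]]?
χ_A(x) = (x - 2)^2(x + 5)^2

xI - A = [[x - 57, -9, -55, -4], [56, x + 7, 56, 4], [55, 9, x + 53, 4], [-28, -1, -28, x + 3]].

Expanding det(xI - A) along the first row:
det(xI - A) = + (x - 57)·det([[x + 7, 56, 4], [9, x + 53, 4], [-1, -28, x + 3]]) - (-9)·det([[56, 56, 4], [55, x + 53, 4], [-28, -28, x + 3]]) + (-55)·det([[56, x + 7, 4], [55, 9, 4], [-28, -1, x + 3]]) - (-4)·det([[56, x + 7, 56], [55, 9, x + 53], [-28, -1, -28]]).

Evaluating gives χ_A(x) = x^4 + 6x^3 - 11x^2 - 60x + 100 = (x - 2)^2(x + 5)^2.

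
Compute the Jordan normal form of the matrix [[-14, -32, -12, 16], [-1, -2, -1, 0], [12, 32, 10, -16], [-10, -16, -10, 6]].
The characteristic polynomial is det(xI - A) = (x - 6)(x + 2)^3, so the eigenvalues are -2 (algebraic multiplicity 3), 6 (algebraic multiplicity 1).

For λ = -2: rank(A + 2I) = 2, rank((A + 2I)^2) = 1. The eigenspace has dimension 4 - 2 = 2, so there are 2 Jordan blocks; the rank sequence gives block sizes [2, 1].

For λ = 6: algebraic multiplicity 1 gives one 1×1 block.

Assembling the blocks gives the Jordan form J above.

J = [[-2, 1, 0, 0], [0, -2, 0, 0], [0, 0, -2, 0], [0, 0, 0, 6]]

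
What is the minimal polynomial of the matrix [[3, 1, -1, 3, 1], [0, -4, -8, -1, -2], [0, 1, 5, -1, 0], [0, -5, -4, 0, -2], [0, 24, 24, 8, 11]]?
m_A(x) = (x - 3)^3

The characteristic polynomial factors as (x - 3)^5. The minimal polynomial is ∏(x - λ)^{k_λ} where k_λ is the size of the largest Jordan block at λ.

For λ = 3: rank(A - 3I) = 2, and the largest Jordan block has size 3 (the smallest k with rank((A - 3I)^k) = rank((A - 3I)^(k+1))).

So m_A(x) = (x - 3)^3.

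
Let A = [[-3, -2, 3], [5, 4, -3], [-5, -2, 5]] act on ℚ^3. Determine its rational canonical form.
R = [[2, 0, 0], [0, 0, -4], [0, 1, 4]]

The invariant factors of A (the non-unit diagonal entries of the Smith normal form of xI - A over ℚ[x]) are x - 2, (x - 2)^2, each dividing the next. The characteristic polynomial is their product, (x - 2)^3.

The rational canonical form is the block-diagonal matrix of companion matrices C(f_i):
R = [[2, 0, 0], [0, 0, -4], [0, 1, 4]].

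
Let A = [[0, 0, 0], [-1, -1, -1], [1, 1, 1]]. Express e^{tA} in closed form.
e^{tA} = [[1, 0, 0], [-t, 1 - t, -t], [t, t, t + 1]]

A has Jordan form J = [[0, 1, 0], [0, 0, 0], [0, 0, 0]] with A = PJP^{-1}, so e^{tA} = P e^{tJ} P^{-1}.

For a Jordan block J_k(λ), e^{tJ_k(λ)} = e^{λt} · (I + tN + t^2 N^2/2! + ... + t^{k-1} N^{k-1}/(k-1)!) where N is the nilpotent superdiagonal part.

Assembling the blocks and conjugating back gives the entries of e^{tA} as shown above.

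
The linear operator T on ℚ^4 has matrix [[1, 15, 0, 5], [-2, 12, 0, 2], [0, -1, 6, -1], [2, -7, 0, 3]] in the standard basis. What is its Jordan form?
The characteristic polynomial is det(xI - A) = (x - 6)^2(x - 5)^2, so the eigenvalues are 5 (algebraic multiplicity 2), 6 (algebraic multiplicity 2).

For λ = 5: rank(A - 5I) = 3, rank((A - 5I)^2) = 2. The eigenspace has dimension 4 - 3 = 1, so there is 1 Jordan block; the rank sequence gives block sizes [2].

For λ = 6: rank(A - 6I) = 2. The eigenspace has dimension 4 - 2 = 2, so there are 2 Jordan blocks; the rank sequence gives block sizes [1, 1].

Assembling the blocks gives the Jordan form J above.

J = [[5, 1, 0, 0], [0, 5, 0, 0], [0, 0, 6, 0], [0, 0, 0, 6]]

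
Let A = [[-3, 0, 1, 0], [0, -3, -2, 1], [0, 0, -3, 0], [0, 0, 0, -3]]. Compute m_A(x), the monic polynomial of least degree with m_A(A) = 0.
m_A(x) = (x + 3)^2

The characteristic polynomial factors as (x + 3)^4. The minimal polynomial is ∏(x - λ)^{k_λ} where k_λ is the size of the largest Jordan block at λ.

For λ = -3: rank(A + 3I) = 2, and the largest Jordan block has size 2 (the smallest k with rank((A + 3I)^k) = rank((A + 3I)^(k+1))).

So m_A(x) = (x + 3)^2.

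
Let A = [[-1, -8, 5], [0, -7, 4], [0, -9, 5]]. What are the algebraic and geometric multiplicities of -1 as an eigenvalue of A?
algebraic multiplicity 3, geometric multiplicity 1

The characteristic polynomial is (x + 1)^3, so the factor x + 1 appears with exponent 3: the algebraic multiplicity is 3.

rank(A + I) = 2, so the eigenspace has dimension 3 - 2 = 1: the geometric multiplicity is 1.

Since 1 < 3, A is not diagonalizable.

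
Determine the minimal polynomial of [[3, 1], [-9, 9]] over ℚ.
m_A(x) = (x - 6)^2

The characteristic polynomial factors as (x - 6)^2. The minimal polynomial is ∏(x - λ)^{k_λ} where k_λ is the size of the largest Jordan block at λ.

For λ = 6: rank(A - 6I) = 1, and the largest Jordan block has size 2 (the smallest k with rank((A - 6I)^k) = rank((A - 6I)^(k+1))).

So m_A(x) = (x - 6)^2.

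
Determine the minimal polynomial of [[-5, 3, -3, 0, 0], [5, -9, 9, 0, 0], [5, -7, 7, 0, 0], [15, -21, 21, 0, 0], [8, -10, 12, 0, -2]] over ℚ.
The characteristic polynomial factors as x^2(x + 2)^2(x + 5). The minimal polynomial is ∏(x - λ)^{k_λ} where k_λ is the size of the largest Jordan block at λ.

For λ = -5: rank(A + 5I) = 4, and the largest Jordan block has size 1 (the smallest k with rank((A + 5I)^k) = rank((A + 5I)^(k+1))).
For λ = -2: rank(A + 2I) = 3, and the largest Jordan block has size 1 (the smallest k with rank((A + 2I)^k) = rank((A + 2I)^(k+1))).
For λ = 0: rank(A) = 3, and the largest Jordan block has size 1 (the smallest k with rank(A^k) = rank(A^(k+1))).

So m_A(x) = x(x + 2)(x + 5).

m_A(x) = x(x + 2)(x + 5)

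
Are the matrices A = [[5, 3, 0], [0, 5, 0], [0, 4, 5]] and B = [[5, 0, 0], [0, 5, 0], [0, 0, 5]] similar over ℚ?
Both have characteristic polynomial (x - 5)^3, but the minimal polynomial of A is (x - 5)^2 while the minimal polynomial of B is x - 5. The minimal polynomial is a similarity invariant, so A and B are not similar.

No.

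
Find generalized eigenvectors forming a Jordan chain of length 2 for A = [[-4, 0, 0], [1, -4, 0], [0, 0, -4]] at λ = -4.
v_1 = [[1, -3, 0]]^T, v_2 = [[0, 1, 0]]^T

We seek v_1 ∈ ker((A + 4I)^2) \ ker(A + 4I), then set v_{i+1} = (A + 4I) v_i.

One such chain is v_1 = [[1, -3, 0]]^T, v_2 = [[0, 1, 0]]^T. Check: (A + 4I) v_2 = [[0, 0, 0]]^T = 0.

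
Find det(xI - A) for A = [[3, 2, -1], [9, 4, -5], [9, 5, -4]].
xI - A = [[x - 3, -2, 1], [-9, x - 4, 5], [-9, -5, x + 4]].

Expanding det(xI - A) along the first row:
det(xI - A) = + (x - 3)·det([[x - 4, 5], [-5, x + 4]]) - (-2)·det([[-9, 5], [-9, x + 4]]) + (1)·det([[-9, x - 4], [-9, -5]]).

Evaluating gives χ_A(x) = x^3 - 3x^2 = x^2(x - 3).

χ_A(x) = x^2(x - 3)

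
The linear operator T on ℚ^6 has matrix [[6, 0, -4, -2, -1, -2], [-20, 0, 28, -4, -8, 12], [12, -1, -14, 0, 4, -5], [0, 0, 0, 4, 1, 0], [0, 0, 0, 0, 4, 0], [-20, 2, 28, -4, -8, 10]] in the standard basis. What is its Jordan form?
The characteristic polynomial is det(xI - A) = (x - 4)^3(x - 2)(x + 2)^2, so the eigenvalues are -2 (algebraic multiplicity 2), 2 (algebraic multiplicity 1), 4 (algebraic multiplicity 3).

For λ = -2: rank(A + 2I) = 5, rank((A + 2I)^2) = 4. The eigenspace has dimension 6 - 5 = 1, so there is 1 Jordan block; the rank sequence gives block sizes [2].

For λ = 2: algebraic multiplicity 1 gives one 1×1 block.

For λ = 4: rank(A - 4I) = 4, rank((A - 4I)^2) = 3. The eigenspace has dimension 6 - 4 = 2, so there are 2 Jordan blocks; the rank sequence gives block sizes [2, 1].

Assembling the blocks gives the Jordan form J above.

J = [[-2, 1, 0, 0, 0, 0], [0, -2, 0, 0, 0, 0], [0, 0, 2, 0, 0, 0], [0, 0, 0, 4, 1, 0], [0, 0, 0, 0, 4, 0], [0, 0, 0, 0, 0, 4]]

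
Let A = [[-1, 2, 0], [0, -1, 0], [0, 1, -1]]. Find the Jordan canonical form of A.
The characteristic polynomial is det(xI - A) = (x + 1)^3, so the eigenvalues are -1 (algebraic multiplicity 3).

For λ = -1: rank(A + I) = 1, rank((A + I)^2) = 0. The eigenspace has dimension 3 - 1 = 2, so there are 2 Jordan blocks; the rank sequence gives block sizes [2, 1].

Assembling the blocks gives the Jordan form J above.

J = [[-1, 1, 0], [0, -1, 0], [0, 0, -1]]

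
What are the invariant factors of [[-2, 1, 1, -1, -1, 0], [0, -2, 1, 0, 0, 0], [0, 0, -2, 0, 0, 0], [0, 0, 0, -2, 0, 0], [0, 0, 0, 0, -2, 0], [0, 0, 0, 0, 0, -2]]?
x + 2, x + 2, x + 2, (x + 2)^3

The Jordan structure of A has elementary divisors (x + 2)^3, (x + 2), (x + 2), (x + 2). Arranging the block sizes at each eigenvalue in decreasing order and taking row products gives the invariant factors.

Invariant factors (smallest first, each dividing the next): x + 2, x + 2, x + 2, (x + 2)^3.

Check: the last factor (x + 2)^3 is the minimal polynomial, and the product (x + 2)^6 is the characteristic polynomial.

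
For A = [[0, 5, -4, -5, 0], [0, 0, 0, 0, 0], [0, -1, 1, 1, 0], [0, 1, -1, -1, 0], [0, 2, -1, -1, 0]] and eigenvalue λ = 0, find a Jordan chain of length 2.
We seek v_1 ∈ ker(A^2) \ ker(A), then set v_{i+1} = A v_i.

One such chain is v_1 = [[2, 1, 0, 1, 1]]^T, v_2 = [[0, 0, 0, 0, 1]]^T. Check: A v_2 = [[0, 0, 0, 0, 0]]^T = 0.

v_1 = [[2, 1, 0, 1, 1]]^T, v_2 = [[0, 0, 0, 0, 1]]^T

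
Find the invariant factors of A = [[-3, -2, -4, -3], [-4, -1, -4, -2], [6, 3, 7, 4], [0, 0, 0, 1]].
The Jordan structure of A has elementary divisors (x - 1)^2, (x - 1)^2. Arranging the block sizes at each eigenvalue in decreasing order and taking row products gives the invariant factors.

Invariant factors (smallest first, each dividing the next): (x - 1)^2, (x - 1)^2.

Check: the last factor (x - 1)^2 is the minimal polynomial, and the product (x - 1)^4 is the characteristic polynomial.

(x - 1)^2, (x - 1)^2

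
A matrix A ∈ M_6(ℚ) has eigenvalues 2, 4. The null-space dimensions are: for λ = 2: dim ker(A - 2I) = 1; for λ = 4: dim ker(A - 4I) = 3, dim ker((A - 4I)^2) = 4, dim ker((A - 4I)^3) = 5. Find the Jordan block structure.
λ = 2: successive nullity increments [1] count blocks of size ≥ k; block sizes are [1].
λ = 4: successive nullity increments [3, 1, 1] count blocks of size ≥ k; block sizes are [3, 1, 1].

Jordan blocks: (2, 1), (4, 3), (4, 1), (4, 1)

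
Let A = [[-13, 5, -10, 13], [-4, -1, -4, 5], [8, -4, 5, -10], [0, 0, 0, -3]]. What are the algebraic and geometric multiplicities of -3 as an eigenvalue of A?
The characteristic polynomial is (x + 3)^4, so the factor x + 3 appears with exponent 4: the algebraic multiplicity is 4.

rank(A + 3I) = 2, so the eigenspace has dimension 4 - 2 = 2: the geometric multiplicity is 2.

Since 2 < 4, A is not diagonalizable.

algebraic multiplicity 4, geometric multiplicity 2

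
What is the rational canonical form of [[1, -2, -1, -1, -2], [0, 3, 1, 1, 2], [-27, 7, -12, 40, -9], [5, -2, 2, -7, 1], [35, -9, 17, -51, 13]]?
R = [[0, 0, 0, 0, -9], [1, 0, 0, 0, 18], [0, 1, 0, 0, -5], [0, 0, 1, 0, -1], [0, 0, 0, 1, -2]]

The invariant factors of A (the non-unit diagonal entries of the Smith normal form of xI - A over ℚ[x]) are (x - 1)(x + 3)(x^3 + 4x - 3), each dividing the next. The characteristic polynomial is their product, (x - 1)(x + 3)(x^3 + 4x - 3).

The rational canonical form is the block-diagonal matrix of companion matrices C(f_i):
R = [[0, 0, 0, 0, -9], [1, 0, 0, 0, 18], [0, 1, 0, 0, -5], [0, 0, 1, 0, -1], [0, 0, 0, 1, -2]].

Note the characteristic polynomial does not split into linear factors over ℚ, so A has no Jordan form over ℚ; the rational canonical form exists over any field.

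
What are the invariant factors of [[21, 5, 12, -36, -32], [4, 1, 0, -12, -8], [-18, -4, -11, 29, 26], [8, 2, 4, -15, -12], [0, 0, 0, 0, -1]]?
x + 1, (x + 1)^2, (x + 1)^2

The Jordan structure of A has elementary divisors (x + 1)^2, (x + 1)^2, (x + 1). Arranging the block sizes at each eigenvalue in decreasing order and taking row products gives the invariant factors.

Invariant factors (smallest first, each dividing the next): x + 1, (x + 1)^2, (x + 1)^2.

Check: the last factor (x + 1)^2 is the minimal polynomial, and the product (x + 1)^5 is the characteristic polynomial.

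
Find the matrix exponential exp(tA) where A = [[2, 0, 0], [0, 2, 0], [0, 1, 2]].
e^{tA} = [[e^{2*t}, 0, 0], [0, e^{2*t}, 0], [0, t*e^{2*t}, e^{2*t}]]

A has Jordan form J = [[2, 1, 0], [0, 2, 0], [0, 0, 2]] with A = PJP^{-1}, so e^{tA} = P e^{tJ} P^{-1}.

For a Jordan block J_k(λ), e^{tJ_k(λ)} = e^{λt} · (I + tN + t^2 N^2/2! + ... + t^{k-1} N^{k-1}/(k-1)!) where N is the nilpotent superdiagonal part.

Assembling the blocks and conjugating back gives the entries of e^{tA} as shown above.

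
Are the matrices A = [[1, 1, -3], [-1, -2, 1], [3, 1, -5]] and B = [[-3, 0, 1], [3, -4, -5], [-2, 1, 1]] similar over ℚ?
Two matrices over a field are similar if and only if they have the same invariant factors.

Both A and B have characteristic polynomial (x + 2)^3 and minimal polynomial (x + 2)^3. Computing further, both have invariant factors (x + 2)^3. Hence A and B are similar.

Yes.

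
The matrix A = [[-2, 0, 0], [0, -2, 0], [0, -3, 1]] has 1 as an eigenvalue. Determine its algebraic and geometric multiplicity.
algebraic multiplicity 1, geometric multiplicity 1

The characteristic polynomial is (x - 1)(x + 2)^2, so the factor x - 1 appears with exponent 1: the algebraic multiplicity is 1.

rank(A - I) = 2, so the eigenspace has dimension 3 - 2 = 1: the geometric multiplicity is 1.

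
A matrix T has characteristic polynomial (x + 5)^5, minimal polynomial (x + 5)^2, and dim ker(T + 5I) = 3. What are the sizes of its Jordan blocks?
Jordan blocks: (-5, 2), (-5, 2), (-5, 1)

λ = -5: algebraic multiplicity 5 (exponent in χ_T), largest block size 2 (exponent in m_T), 3 blocks (geometric multiplicity). These force block sizes [2, 2, 1].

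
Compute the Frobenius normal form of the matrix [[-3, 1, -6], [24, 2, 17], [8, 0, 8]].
The invariant factors of A (the non-unit diagonal entries of the Smith normal form of xI - A over ℚ[x]) are (x - 4)(x^2 - 3x - 2), each dividing the next. The characteristic polynomial is their product, (x - 4)(x^2 - 3x - 2).

The rational canonical form is the block-diagonal matrix of companion matrices C(f_i):
R = [[0, 0, -8], [1, 0, -10], [0, 1, 7]].

Note the characteristic polynomial does not split into linear factors over ℚ, so A has no Jordan form over ℚ; the rational canonical form exists over any field.

R = [[0, 0, -8], [1, 0, -10], [0, 1, 7]]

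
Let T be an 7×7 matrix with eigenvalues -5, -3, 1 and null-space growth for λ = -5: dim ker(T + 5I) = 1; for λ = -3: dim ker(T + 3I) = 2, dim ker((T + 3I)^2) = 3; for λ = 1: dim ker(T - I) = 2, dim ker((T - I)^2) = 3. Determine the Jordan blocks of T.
λ = -5: successive nullity increments [1] count blocks of size ≥ k; block sizes are [1].
λ = -3: successive nullity increments [2, 1] count blocks of size ≥ k; block sizes are [2, 1].
λ = 1: successive nullity increments [2, 1] count blocks of size ≥ k; block sizes are [2, 1].

Jordan blocks: (-5, 1), (-3, 2), (-3, 1), (1, 2), (1, 1)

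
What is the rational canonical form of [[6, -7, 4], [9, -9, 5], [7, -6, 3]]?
The invariant factors of A (the non-unit diagonal entries of the Smith normal form of xI - A over ℚ[x]) are x^3 + 2x + 2, each dividing the next. The characteristic polynomial is their product, x^3 + 2x + 2.

The rational canonical form is the block-diagonal matrix of companion matrices C(f_i):
R = [[0, 0, -2], [1, 0, -2], [0, 1, 0]].

Note the characteristic polynomial does not split into linear factors over ℚ, so A has no Jordan form over ℚ; the rational canonical form exists over any field.

R = [[0, 0, -2], [1, 0, -2], [0, 1, 0]]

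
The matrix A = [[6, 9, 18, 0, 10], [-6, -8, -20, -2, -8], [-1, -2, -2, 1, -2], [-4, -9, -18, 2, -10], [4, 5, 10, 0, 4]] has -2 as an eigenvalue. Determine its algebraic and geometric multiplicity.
The characteristic polynomial is (x - 2)^3(x + 2)^2, so the factor x + 2 appears with exponent 2: the algebraic multiplicity is 2.

rank(A + 2I) = 4, so the eigenspace has dimension 5 - 4 = 1: the geometric multiplicity is 1.

Since 1 < 2, A is not diagonalizable.

algebraic multiplicity 2, geometric multiplicity 1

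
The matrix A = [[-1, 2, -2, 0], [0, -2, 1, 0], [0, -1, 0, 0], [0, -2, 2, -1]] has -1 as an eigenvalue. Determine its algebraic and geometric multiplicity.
The characteristic polynomial is (x + 1)^4, so the factor x + 1 appears with exponent 4: the algebraic multiplicity is 4.

rank(A + I) = 1, so the eigenspace has dimension 4 - 1 = 3: the geometric multiplicity is 3.

Since 3 < 4, A is not diagonalizable.

algebraic multiplicity 4, geometric multiplicity 3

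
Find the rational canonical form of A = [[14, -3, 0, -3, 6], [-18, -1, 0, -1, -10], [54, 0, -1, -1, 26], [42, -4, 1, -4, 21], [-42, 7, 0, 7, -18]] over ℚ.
R = [[-4, 0, 0, 0, 0], [0, 0, 0, 0, -16], [0, 1, 0, 0, 24], [0, 0, 1, 0, -1], [0, 0, 0, 1, -6]]

The invariant factors of A (the non-unit diagonal entries of the Smith normal form of xI - A over ℚ[x]) are x + 4, (x - 1)^2(x + 4)^2, each dividing the next. The characteristic polynomial is their product, (x - 1)^2(x + 4)^3.

The rational canonical form is the block-diagonal matrix of companion matrices C(f_i):
R = [[-4, 0, 0, 0, 0], [0, 0, 0, 0, -16], [0, 1, 0, 0, 24], [0, 0, 1, 0, -1], [0, 0, 0, 1, -6]].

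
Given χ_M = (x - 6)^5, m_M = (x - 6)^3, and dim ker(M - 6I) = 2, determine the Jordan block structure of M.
λ = 6: algebraic multiplicity 5 (exponent in χ_M), largest block size 3 (exponent in m_M), 2 blocks (geometric multiplicity). These force block sizes [3, 2].

Jordan blocks: (6, 3), (6, 2)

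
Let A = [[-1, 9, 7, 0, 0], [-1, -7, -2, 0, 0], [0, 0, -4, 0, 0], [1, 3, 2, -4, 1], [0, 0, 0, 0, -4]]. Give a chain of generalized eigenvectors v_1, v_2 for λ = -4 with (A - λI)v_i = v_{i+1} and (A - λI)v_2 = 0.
We seek v_1 ∈ ker((A + 4I)^2) \ ker(A + 4I), then set v_{i+1} = (A + 4I) v_i.

One such chain is v_1 = [[0, 0, 0, 0, 1]]^T, v_2 = [[0, 0, 0, 1, 0]]^T. Check: (A + 4I) v_2 = [[0, 0, 0, 0, 0]]^T = 0.

v_1 = [[0, 0, 0, 0, 1]]^T, v_2 = [[0, 0, 0, 1, 0]]^T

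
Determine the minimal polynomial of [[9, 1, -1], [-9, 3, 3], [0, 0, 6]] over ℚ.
m_A(x) = (x - 6)^2

The characteristic polynomial factors as (x - 6)^3. The minimal polynomial is ∏(x - λ)^{k_λ} where k_λ is the size of the largest Jordan block at λ.

For λ = 6: rank(A - 6I) = 1, and the largest Jordan block has size 2 (the smallest k with rank((A - 6I)^k) = rank((A - 6I)^(k+1))).

So m_A(x) = (x - 6)^2.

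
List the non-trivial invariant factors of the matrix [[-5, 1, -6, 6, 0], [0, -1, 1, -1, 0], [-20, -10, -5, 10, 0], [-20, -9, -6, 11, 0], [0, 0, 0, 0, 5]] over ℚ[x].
x - 5, x^2(x - 5)(x + 5)

The Jordan structure of A has elementary divisors (x + 5), x^2, (x - 5), (x - 5). Arranging the block sizes at each eigenvalue in decreasing order and taking row products gives the invariant factors.

Invariant factors (smallest first, each dividing the next): x - 5, x^2(x - 5)(x + 5).

Check: the last factor x^2(x - 5)(x + 5) is the minimal polynomial, and the product x^2(x - 5)^2(x + 5) is the characteristic polynomial.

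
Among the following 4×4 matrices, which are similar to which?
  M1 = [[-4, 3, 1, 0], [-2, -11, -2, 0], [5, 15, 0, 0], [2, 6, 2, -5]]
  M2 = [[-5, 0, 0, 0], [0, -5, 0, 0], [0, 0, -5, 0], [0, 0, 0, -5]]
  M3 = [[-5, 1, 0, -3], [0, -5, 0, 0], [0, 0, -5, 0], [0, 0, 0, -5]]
2 classes: {M1, M3}, {M2}

Characteristic polynomials: χ_{M1} = (x + 5)^4, χ_{M2} = (x + 5)^4, χ_{M3} = (x + 5)^4.

{M1, M3}: invariant factors x + 5, x + 5, (x + 5)^2.

{M2}: invariant factors x + 5, x + 5, x + 5, x + 5.

Matrices are similar if and only if their invariant-factor lists agree; the partition into similarity classes is {M1, M3}, {M2}.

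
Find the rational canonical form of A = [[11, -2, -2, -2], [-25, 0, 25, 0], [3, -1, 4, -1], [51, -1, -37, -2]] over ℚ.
R = [[5, 0, 0, 0], [0, 0, 0, 25], [0, 1, 0, -20], [0, 0, 1, 8]]

The invariant factors of A (the non-unit diagonal entries of the Smith normal form of xI - A over ℚ[x]) are x - 5, (x - 5)(x^2 - 3x + 5), each dividing the next. The characteristic polynomial is their product, (x - 5)^2(x^2 - 3x + 5).

The rational canonical form is the block-diagonal matrix of companion matrices C(f_i):
R = [[5, 0, 0, 0], [0, 0, 0, 25], [0, 1, 0, -20], [0, 0, 1, 8]].

Note the characteristic polynomial does not split into linear factors over ℚ, so A has no Jordan form over ℚ; the rational canonical form exists over any field.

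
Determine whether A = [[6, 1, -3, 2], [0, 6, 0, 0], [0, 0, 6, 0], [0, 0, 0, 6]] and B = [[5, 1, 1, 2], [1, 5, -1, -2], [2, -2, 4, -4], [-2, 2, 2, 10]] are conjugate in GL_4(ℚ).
Two matrices over a field are similar if and only if they have the same invariant factors.

Both A and B have characteristic polynomial (x - 6)^4 and minimal polynomial (x - 6)^2. Computing further, both have invariant factors x - 6, x - 6, (x - 6)^2. Hence A and B are similar.

Yes.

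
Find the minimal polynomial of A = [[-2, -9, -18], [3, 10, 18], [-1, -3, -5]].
m_A(x) = (x - 1)^2

The characteristic polynomial factors as (x - 1)^3. The minimal polynomial is ∏(x - λ)^{k_λ} where k_λ is the size of the largest Jordan block at λ.

For λ = 1: rank(A - I) = 1, and the largest Jordan block has size 2 (the smallest k with rank((A - I)^k) = rank((A - I)^(k+1))).

So m_A(x) = (x - 1)^2.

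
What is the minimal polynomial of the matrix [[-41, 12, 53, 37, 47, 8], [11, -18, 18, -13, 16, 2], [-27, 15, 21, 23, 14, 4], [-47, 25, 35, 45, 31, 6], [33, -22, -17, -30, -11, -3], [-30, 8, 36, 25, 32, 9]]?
The characteristic polynomial factors as (x - 4)^3(x - 3)(x + 5)^2. The minimal polynomial is ∏(x - λ)^{k_λ} where k_λ is the size of the largest Jordan block at λ.

For λ = -5: rank(A + 5I) = 5, and the largest Jordan block has size 2 (the smallest k with rank((A + 5I)^k) = rank((A + 5I)^(k+1))).
For λ = 3: rank(A - 3I) = 5, and the largest Jordan block has size 1 (the smallest k with rank((A - 3I)^k) = rank((A - 3I)^(k+1))).
For λ = 4: rank(A - 4I) = 5, and the largest Jordan block has size 3 (the smallest k with rank((A - 4I)^k) = rank((A - 4I)^(k+1))).

So m_A(x) = (x - 4)^3(x - 3)(x + 5)^2.

m_A(x) = (x - 4)^3(x - 3)(x + 5)^2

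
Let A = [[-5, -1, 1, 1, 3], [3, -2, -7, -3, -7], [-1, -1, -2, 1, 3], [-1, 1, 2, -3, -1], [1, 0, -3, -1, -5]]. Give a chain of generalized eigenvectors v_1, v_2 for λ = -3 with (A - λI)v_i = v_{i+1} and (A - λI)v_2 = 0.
We seek v_1 ∈ ker((A + 3I)^2) \ ker(A + 3I), then set v_{i+1} = (A + 3I) v_i.

One such chain is v_1 = [[1, 1, 0, 0, 1]]^T, v_2 = [[0, -3, 1, -1, -1]]^T. Check: (A + 3I) v_2 = [[0, 0, 0, 0, 0]]^T = 0.

v_1 = [[1, 1, 0, 0, 1]]^T, v_2 = [[0, -3, 1, -1, -1]]^T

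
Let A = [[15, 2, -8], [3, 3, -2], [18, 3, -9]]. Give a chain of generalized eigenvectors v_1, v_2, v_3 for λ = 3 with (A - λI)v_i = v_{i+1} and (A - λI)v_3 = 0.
v_1 = [[1, -2, 1]]^T, v_2 = [[0, 1, 0]]^T, v_3 = [[2, 0, 3]]^T

We seek v_1 ∈ ker((A - 3I)^3) \ ker((A - 3I)^2), then set v_{i+1} = (A - 3I) v_i.

One such chain is v_1 = [[1, -2, 1]]^T, v_2 = [[0, 1, 0]]^T, v_3 = [[2, 0, 3]]^T. Check: (A - 3I) v_3 = [[0, 0, 0]]^T = 0.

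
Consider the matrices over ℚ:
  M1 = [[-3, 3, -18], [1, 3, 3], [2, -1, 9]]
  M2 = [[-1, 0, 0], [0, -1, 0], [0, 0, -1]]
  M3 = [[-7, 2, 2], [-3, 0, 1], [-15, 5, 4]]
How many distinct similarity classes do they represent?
Characteristic polynomials: χ_{M1} = (x - 3)^3, χ_{M2} = (x + 1)^3, χ_{M3} = (x + 1)^3.

{M1}: invariant factors (x - 3)^3.

{M2}: invariant factors x + 1, x + 1, x + 1.

{M3}: invariant factors x + 1, (x + 1)^2.

Matrices are similar if and only if their invariant-factor lists agree; the partition into similarity classes is {M1}, {M2}, {M3}.

3 classes: {M1}, {M2}, {M3}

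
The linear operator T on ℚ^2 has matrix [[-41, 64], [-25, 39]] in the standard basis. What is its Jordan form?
J = [[-1, 1], [0, -1]]

The characteristic polynomial is det(xI - A) = (x + 1)^2, so the eigenvalues are -1 (algebraic multiplicity 2).

For λ = -1: rank(A + I) = 1, rank((A + I)^2) = 0. The eigenspace has dimension 2 - 1 = 1, so there is 1 Jordan block; the rank sequence gives block sizes [2].

Assembling the blocks gives the Jordan form J above.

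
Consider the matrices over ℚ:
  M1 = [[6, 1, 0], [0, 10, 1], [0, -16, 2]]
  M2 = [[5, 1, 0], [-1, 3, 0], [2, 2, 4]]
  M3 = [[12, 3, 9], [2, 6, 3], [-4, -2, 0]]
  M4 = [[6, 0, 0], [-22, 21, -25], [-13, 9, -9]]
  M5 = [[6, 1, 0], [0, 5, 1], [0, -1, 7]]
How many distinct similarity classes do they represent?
2 classes: {M1, M3, M4, M5}, {M2}

Characteristic polynomials: χ_{M1} = (x - 6)^3, χ_{M2} = (x - 4)^3, χ_{M3} = (x - 6)^3, χ_{M4} = (x - 6)^3, χ_{M5} = (x - 6)^3.

{M1, M3, M4, M5}: invariant factors (x - 6)^3.

{M2}: invariant factors x - 4, (x - 4)^2.

Matrices are similar if and only if their invariant-factor lists agree; the partition into similarity classes is {M1, M3, M4, M5}, {M2}.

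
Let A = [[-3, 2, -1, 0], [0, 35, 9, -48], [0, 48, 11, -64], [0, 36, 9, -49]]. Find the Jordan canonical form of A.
The characteristic polynomial is det(xI - A) = (x + 1)^3(x + 3), so the eigenvalues are -3 (algebraic multiplicity 1), -1 (algebraic multiplicity 3).

For λ = -3: algebraic multiplicity 1 gives one 1×1 block.

For λ = -1: rank(A + I) = 2, rank((A + I)^2) = 1. The eigenspace has dimension 4 - 2 = 2, so there are 2 Jordan blocks; the rank sequence gives block sizes [2, 1].

Assembling the blocks gives the Jordan form J above.

J = [[-3, 0, 0, 0], [0, -1, 1, 0], [0, 0, -1, 0], [0, 0, 0, -1]]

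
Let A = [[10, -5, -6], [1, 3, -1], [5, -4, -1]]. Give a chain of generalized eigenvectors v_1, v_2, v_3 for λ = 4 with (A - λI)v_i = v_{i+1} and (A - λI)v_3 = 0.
We seek v_1 ∈ ker((A - 4I)^3) \ ker((A - 4I)^2), then set v_{i+1} = (A - 4I) v_i.

One such chain is v_1 = [[2, 2, 1]]^T, v_2 = [[-4, -1, -3]]^T, v_3 = [[-1, 0, -1]]^T. Check: (A - 4I) v_3 = [[0, 0, 0]]^T = 0.

v_1 = [[2, 2, 1]]^T, v_2 = [[-4, -1, -3]]^T, v_3 = [[-1, 0, -1]]^T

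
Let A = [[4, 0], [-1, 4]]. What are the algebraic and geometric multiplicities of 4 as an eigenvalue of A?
The characteristic polynomial is (x - 4)^2, so the factor x - 4 appears with exponent 2: the algebraic multiplicity is 2.

rank(A - 4I) = 1, so the eigenspace has dimension 2 - 1 = 1: the geometric multiplicity is 1.

Since 1 < 2, A is not diagonalizable.

algebraic multiplicity 2, geometric multiplicity 1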